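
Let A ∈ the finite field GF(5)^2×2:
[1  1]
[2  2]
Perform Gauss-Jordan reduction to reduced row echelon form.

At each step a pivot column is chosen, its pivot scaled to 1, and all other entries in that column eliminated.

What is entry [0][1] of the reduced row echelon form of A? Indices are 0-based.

M[0][1] = 1

pivot(0,0)=1: scale R0 → (1, 1)
  clear (1,0): R1 −= (2)R0 → (0, 0)
col 1: no nonzero at/below row 1; advance.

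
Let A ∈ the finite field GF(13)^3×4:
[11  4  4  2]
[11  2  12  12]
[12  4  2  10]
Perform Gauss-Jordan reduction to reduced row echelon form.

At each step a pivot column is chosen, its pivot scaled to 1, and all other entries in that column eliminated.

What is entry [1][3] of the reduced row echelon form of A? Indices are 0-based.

M[1][3] = 11

pivot(0,0)=11: scale R0 → (1, 11, 11, 12)
  clear (1,0): R1 −= (11)R0 → (0, 11, 8, 10)
  clear (2,0): R2 −= (12)R0 → (0, 2, 0, 9)
pivot(1,1)=11: scale R1 → (0, 1, 9, 8)
  clear (0,1): R0 −= (11)R1 → (1, 0, 3, 2)
  clear (2,1): R2 −= (2)R1 → (0, 0, 8, 6)
pivot(2,2)=8: scale R2 → (0, 0, 1, 4)
  clear (0,2): R0 −= (3)R2 → (1, 0, 0, 3)
  clear (1,2): R1 −= (9)R2 → (0, 1, 0, 11)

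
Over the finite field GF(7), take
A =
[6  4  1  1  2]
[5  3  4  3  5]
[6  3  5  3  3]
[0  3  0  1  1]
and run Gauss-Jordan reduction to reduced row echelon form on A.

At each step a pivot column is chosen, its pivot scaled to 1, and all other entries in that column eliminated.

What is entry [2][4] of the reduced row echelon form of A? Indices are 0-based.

M[2][4] = 5

pivot(0,0)=6: scale R0 → (1, 3, 6, 6, 5)
  clear (1,0): R1 −= (5)R0 → (0, 2, 2, 1, 1)
  clear (2,0): R2 −= (6)R0 → (0, 6, 4, 2, 1)
pivot(1,1)=2: scale R1 → (0, 1, 1, 4, 4)
  clear (0,1): R0 −= (3)R1 → (1, 0, 3, 1, 0)
  clear (2,1): R2 −= (6)R1 → (0, 0, 5, 6, 5)
  clear (3,1): R3 −= (3)R1 → (0, 0, 4, 3, 3)
pivot(2,2)=5: scale R2 → (0, 0, 1, 4, 1)
  clear (0,2): R0 −= (3)R2 → (1, 0, 0, 3, 4)
  clear (1,2): R1 −= (1)R2 → (0, 1, 0, 0, 3)
  clear (3,2): R3 −= (4)R2 → (0, 0, 0, 1, 6)
pivot(3,3)=1: scale R3 → (0, 0, 0, 1, 6)
  clear (0,3): R0 −= (3)R3 → (1, 0, 0, 0, 0)
  clear (2,3): R2 −= (4)R3 → (0, 0, 1, 0, 5)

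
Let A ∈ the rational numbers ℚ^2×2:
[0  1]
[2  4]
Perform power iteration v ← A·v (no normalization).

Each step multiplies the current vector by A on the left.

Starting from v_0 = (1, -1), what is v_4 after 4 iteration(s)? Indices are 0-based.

v_4 = (-44, -196)

v_0 = (1, -1).
v_1 = A·v_0 = (-1, -2).
v_2 = A·v_1 = (-2, -10).
v_3 = A·v_2 = (-10, -44).
v_4 = A·v_3 = (-44, -196).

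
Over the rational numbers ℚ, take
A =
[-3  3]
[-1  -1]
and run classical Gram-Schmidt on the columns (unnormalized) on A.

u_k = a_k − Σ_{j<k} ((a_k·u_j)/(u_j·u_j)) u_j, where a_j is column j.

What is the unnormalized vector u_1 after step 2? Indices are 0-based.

Step 1: u_0 = a_0 = (-3, -1).
Step 2: u_1 = a_1 − (-4/5)·u_0 = (3/5, -9/5).

u_1 = (3/5, -9/5)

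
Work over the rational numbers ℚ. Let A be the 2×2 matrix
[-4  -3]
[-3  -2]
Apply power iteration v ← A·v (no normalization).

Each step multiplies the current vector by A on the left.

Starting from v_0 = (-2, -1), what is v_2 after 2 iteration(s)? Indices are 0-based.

v_0 = (-2, -1).
v_1 = A·v_0 = (11, 8).
v_2 = A·v_1 = (-68, -49).

v_2 = (-68, -49)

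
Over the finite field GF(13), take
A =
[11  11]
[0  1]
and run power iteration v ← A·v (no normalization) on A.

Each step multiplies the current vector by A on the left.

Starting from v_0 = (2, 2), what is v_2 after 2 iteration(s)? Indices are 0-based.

v_0 = (2, 2).
v_1 = A·v_0 = (5, 2).
v_2 = A·v_1 = (12, 2).

v_2 = (12, 2)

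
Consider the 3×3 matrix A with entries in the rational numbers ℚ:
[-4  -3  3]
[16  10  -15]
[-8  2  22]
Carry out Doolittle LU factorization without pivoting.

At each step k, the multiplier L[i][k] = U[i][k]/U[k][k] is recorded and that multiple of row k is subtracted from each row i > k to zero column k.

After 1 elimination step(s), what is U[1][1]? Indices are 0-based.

k=0: U[0][0]=-4
  eliminate (1,0): mult=-4, new row 1: (0, -2, -3); set L[1][0]=-4
  eliminate (2,0): mult=2, new row 2: (0, 8, 16); set L[2][0]=2

U[1][1] = -2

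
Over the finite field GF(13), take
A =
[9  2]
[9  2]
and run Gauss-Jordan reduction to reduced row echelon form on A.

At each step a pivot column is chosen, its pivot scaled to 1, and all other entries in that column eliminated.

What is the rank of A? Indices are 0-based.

[1] R0 /= 9  ⇒  (1, 6)
     R1 -= 9·R0  ⇒  (0, 0)
column 1 empty below row 1

rank = 1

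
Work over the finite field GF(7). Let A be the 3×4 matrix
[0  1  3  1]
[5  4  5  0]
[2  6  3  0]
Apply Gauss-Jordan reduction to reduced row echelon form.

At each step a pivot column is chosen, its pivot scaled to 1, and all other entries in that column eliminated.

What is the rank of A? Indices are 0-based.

[1] R0 <-> R1
[1] R0 /= 5  ⇒  (1, 5, 1, 0)
     R2 -= 2·R0  ⇒  (0, 3, 1, 0)
[2] R1 /= 1  ⇒  (0, 1, 3, 1)
     R0 -= 5·R1  ⇒  (1, 0, 0, 2)
     R2 -= 3·R1  ⇒  (0, 0, 6, 4)
[3] R2 /= 6  ⇒  (0, 0, 1, 3)
     R1 -= 3·R2  ⇒  (0, 1, 0, 6)

rank = 3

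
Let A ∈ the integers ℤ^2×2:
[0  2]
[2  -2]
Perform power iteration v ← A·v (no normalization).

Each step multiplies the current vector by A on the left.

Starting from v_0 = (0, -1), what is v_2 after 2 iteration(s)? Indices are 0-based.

v_0 = (0, -1).
v_1 = A·v_0 = (-2, 2).
v_2 = A·v_1 = (4, -8).

v_2 = (4, -8)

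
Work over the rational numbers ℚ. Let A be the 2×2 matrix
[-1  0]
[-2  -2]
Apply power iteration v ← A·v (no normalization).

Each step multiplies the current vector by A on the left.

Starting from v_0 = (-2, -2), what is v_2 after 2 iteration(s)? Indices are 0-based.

v_2 = (-2, -20)

v_0 = (-2, -2).
v_1 = A·v_0 = (2, 8).
v_2 = A·v_1 = (-2, -20).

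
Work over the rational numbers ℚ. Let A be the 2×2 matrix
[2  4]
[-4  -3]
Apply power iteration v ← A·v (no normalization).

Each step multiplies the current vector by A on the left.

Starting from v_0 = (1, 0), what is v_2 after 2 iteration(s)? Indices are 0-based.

v_2 = (-12, 4)

v_0 = (1, 0).
v_1 = A·v_0 = (2, -4).
v_2 = A·v_1 = (-12, 4).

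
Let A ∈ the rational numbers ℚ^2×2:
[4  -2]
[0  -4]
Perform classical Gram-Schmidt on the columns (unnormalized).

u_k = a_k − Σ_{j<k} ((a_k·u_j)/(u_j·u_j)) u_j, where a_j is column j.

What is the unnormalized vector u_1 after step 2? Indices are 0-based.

Step 1: u_0 = a_0 = (4, 0).
Step 2: u_1 = a_1 − (-1/2)·u_0 = (0, -4).

u_1 = (0, -4)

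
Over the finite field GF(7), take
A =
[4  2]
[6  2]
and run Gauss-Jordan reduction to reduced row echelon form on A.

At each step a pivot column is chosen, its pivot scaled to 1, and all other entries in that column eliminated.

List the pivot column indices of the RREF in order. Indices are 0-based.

pivot columns: 0, 1

[1] R0 /= 4  ⇒  (1, 4)
     R1 -= 6·R0  ⇒  (0, 6)
[2] R1 /= 6  ⇒  (0, 1)
     R0 -= 4·R1  ⇒  (1, 0)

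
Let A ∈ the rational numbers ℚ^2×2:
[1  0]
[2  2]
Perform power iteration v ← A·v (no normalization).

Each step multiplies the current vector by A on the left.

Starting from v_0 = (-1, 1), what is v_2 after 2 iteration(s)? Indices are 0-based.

v_0 = (-1, 1).
v_1 = A·v_0 = (-1, 0).
v_2 = A·v_1 = (-1, -2).

v_2 = (-1, -2)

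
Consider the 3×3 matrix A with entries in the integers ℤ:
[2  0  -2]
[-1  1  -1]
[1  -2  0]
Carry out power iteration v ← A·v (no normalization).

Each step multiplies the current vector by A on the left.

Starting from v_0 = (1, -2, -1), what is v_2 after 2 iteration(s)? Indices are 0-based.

v_2 = (-2, -11, 8)

v_0 = (1, -2, -1).
v_1 = A·v_0 = (4, -2, 5).
v_2 = A·v_1 = (-2, -11, 8).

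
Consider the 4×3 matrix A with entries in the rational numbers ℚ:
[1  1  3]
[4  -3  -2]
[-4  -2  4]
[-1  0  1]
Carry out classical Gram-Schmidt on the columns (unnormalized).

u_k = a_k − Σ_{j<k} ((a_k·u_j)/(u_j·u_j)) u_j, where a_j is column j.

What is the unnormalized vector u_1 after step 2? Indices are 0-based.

Step 1: u_0 = a_0 = (1, 4, -4, -1).
Step 2: u_1 = a_1 − (-3/34)·u_0 = (37/34, -45/17, -40/17, -3/34).

u_1 = (37/34, -45/17, -40/17, -3/34)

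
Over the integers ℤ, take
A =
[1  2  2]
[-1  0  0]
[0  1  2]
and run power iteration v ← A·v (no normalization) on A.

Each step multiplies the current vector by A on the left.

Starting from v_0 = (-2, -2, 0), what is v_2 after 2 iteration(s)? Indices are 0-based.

v_2 = (-6, 6, -2)

v_0 = (-2, -2, 0).
v_1 = A·v_0 = (-6, 2, -2).
v_2 = A·v_1 = (-6, 6, -2).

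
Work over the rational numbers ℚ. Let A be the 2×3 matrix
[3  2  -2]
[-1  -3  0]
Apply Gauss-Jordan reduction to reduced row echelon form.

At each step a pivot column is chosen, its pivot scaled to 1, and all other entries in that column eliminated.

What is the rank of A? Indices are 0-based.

pivot(0,0)=3: scale R0 → (1, 2/3, -2/3)
  clear (1,0): R1 −= (-1)R0 → (0, -7/3, -2/3)
pivot(1,1)=-7/3: scale R1 → (0, 1, 2/7)
  clear (0,1): R0 −= (2/3)R1 → (1, 0, -6/7)

rank = 2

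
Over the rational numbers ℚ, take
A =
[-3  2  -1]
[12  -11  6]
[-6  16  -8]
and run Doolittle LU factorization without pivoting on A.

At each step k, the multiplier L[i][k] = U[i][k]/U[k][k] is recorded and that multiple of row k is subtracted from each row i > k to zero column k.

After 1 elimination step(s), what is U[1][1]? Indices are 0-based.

U[1][1] = -3

[col 0] pivot -3
  R1 -= -4*R0 → (0, -3, 2)  (L[1][0] := -4)
  R2 -= 2*R0 → (0, 12, -6)  (L[2][0] := 2)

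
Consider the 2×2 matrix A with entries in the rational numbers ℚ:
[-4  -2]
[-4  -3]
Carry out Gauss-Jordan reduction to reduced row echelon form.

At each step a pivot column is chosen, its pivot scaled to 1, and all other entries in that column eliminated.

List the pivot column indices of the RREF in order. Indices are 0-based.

pivot(0,0)=-4: scale R0 → (1, 1/2)
  clear (1,0): R1 −= (-4)R0 → (0, -1)
pivot(1,1)=-1: scale R1 → (0, 1)
  clear (0,1): R0 −= (1/2)R1 → (1, 0)

pivot columns: 0, 1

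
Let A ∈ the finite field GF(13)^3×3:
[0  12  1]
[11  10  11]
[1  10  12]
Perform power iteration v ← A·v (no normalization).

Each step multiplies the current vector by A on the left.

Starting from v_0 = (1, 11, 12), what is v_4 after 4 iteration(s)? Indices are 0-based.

v_4 = (7, 0, 12)

v_0 = (1, 11, 12).
v_1 = A·v_0 = (1, 6, 8).
v_2 = A·v_1 = (2, 3, 1).
v_3 = A·v_2 = (11, 11, 5).
v_4 = A·v_3 = (7, 0, 12).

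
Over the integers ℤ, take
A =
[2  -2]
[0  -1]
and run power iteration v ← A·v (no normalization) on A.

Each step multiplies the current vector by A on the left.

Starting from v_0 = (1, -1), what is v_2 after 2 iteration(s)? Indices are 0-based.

v_2 = (6, -1)

v_0 = (1, -1).
v_1 = A·v_0 = (4, 1).
v_2 = A·v_1 = (6, -1).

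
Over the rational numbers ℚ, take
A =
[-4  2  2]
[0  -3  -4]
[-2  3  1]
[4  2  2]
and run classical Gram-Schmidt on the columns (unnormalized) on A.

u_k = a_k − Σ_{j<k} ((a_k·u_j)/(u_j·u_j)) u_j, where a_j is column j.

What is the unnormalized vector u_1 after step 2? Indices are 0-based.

Step 1: u_0 = a_0 = (-4, 0, -2, 4).
Step 2: u_1 = a_1 − (-1/6)·u_0 = (4/3, -3, 8/3, 8/3).

u_1 = (4/3, -3, 8/3, 8/3)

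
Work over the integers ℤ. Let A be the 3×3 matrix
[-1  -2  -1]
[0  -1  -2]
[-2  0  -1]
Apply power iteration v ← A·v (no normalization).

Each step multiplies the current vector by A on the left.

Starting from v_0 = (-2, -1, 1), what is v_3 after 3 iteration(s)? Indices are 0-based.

v_0 = (-2, -1, 1).
v_1 = A·v_0 = (3, -1, 3).
v_2 = A·v_1 = (-4, -5, -9).
v_3 = A·v_2 = (23, 23, 17).

v_3 = (23, 23, 17)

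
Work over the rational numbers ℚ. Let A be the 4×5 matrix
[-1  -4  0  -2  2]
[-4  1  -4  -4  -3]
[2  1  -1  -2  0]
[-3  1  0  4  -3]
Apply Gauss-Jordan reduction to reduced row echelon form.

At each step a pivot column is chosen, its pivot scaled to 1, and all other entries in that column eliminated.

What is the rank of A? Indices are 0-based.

rank = 4

step 1: normalize row 0 (÷-1) = (1, 4, 0, 2, -2)
  row 1: subtract -4×row0 = (0, 17, -4, 4, -11)
  row 2: subtract 2×row0 = (0, -7, -1, -6, 4)
  row 3: subtract -3×row0 = (0, 13, 0, 10, -9)
step 2: normalize row 1 (÷17) = (0, 1, -4/17, 4/17, -11/17)
  row 0: subtract 4×row1 = (1, 0, 16/17, 18/17, 10/17)
  row 2: subtract -7×row1 = (0, 0, -45/17, -74/17, -9/17)
  row 3: subtract 13×row1 = (0, 0, 52/17, 118/17, -10/17)
step 3: normalize row 2 (÷-45/17) = (0, 0, 1, 74/45, 1/5)
  row 0: subtract 16/17×row2 = (1, 0, 0, -22/45, 2/5)
  row 1: subtract -4/17×row2 = (0, 1, 0, 28/45, -3/5)
  row 3: subtract 52/17×row2 = (0, 0, 0, 86/45, -6/5)
step 4: normalize row 3 (÷86/45) = (0, 0, 0, 1, -27/43)
  row 0: subtract -22/45×row3 = (1, 0, 0, 0, 4/43)
  row 1: subtract 28/45×row3 = (0, 1, 0, 0, -9/43)
  row 2: subtract 74/45×row3 = (0, 0, 1, 0, 53/43)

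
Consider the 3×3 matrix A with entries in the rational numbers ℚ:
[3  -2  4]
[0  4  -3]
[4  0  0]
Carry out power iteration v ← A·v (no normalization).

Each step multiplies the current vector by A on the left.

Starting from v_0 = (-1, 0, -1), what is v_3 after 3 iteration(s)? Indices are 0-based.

v_3 = (-289, 180, -172)

v_0 = (-1, 0, -1).
v_1 = A·v_0 = (-7, 3, -4).
v_2 = A·v_1 = (-43, 24, -28).
v_3 = A·v_2 = (-289, 180, -172).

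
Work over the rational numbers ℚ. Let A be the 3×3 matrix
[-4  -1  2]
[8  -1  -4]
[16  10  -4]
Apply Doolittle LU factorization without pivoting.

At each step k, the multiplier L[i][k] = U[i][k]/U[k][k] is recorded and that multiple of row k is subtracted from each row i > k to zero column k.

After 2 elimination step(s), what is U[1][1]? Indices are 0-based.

U[1][1] = -3

k=0: U[0][0]=-4
  eliminate (1,0): mult=-2, new row 1: (0, -3, 0); set L[1][0]=-2
  eliminate (2,0): mult=-4, new row 2: (0, 6, 4); set L[2][0]=-4
k=1: U[1][1]=-3
  eliminate (2,1): mult=-2, new row 2: (0, 0, 4); set L[2][1]=-2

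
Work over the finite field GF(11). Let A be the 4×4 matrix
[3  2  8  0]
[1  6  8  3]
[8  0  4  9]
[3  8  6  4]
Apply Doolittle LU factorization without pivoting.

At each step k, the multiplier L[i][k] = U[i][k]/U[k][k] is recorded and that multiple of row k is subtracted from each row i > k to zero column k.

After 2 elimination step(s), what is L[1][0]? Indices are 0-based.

L[1][0] = 4

k=0: U[0][0]=3
  eliminate (1,0): mult=4, new row 1: (0, 9, 9, 3); set L[1][0]=4
  eliminate (2,0): mult=10, new row 2: (0, 2, 1, 9); set L[2][0]=10
  eliminate (3,0): mult=1, new row 3: (0, 6, 9, 4); set L[3][0]=1
k=1: U[1][1]=9
  eliminate (2,1): mult=10, new row 2: (0, 0, 10, 1); set L[2][1]=10
  eliminate (3,1): mult=8, new row 3: (0, 0, 3, 2); set L[3][1]=8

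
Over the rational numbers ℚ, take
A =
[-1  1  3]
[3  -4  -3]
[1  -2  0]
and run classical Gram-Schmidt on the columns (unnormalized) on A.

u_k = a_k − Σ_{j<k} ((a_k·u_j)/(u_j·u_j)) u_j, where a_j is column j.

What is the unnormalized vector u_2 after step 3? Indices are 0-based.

u_2 = (1, 1/2, -1/2)

Step 1: u_0 = a_0 = (-1, 3, 1).
Step 2: u_1 = a_1 − (-15/11)·u_0 = (-4/11, 1/11, -7/11).
Step 3: u_2 = a_2 − (-12/11)·u_0 − (-5/2)·u_1 = (1, 1/2, -1/2).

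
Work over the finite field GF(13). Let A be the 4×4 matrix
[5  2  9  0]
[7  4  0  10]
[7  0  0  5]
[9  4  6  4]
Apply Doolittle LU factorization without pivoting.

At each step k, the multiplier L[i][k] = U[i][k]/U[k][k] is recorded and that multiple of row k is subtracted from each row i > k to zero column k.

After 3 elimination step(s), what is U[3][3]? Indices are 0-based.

U[3][3] = 9

[col 0] pivot 5
  R1 -= 4*R0 → (0, 9, 3, 10)  (L[1][0] := 4)
  R2 -= 4*R0 → (0, 5, 3, 5)  (L[2][0] := 4)
  R3 -= 7*R0 → (0, 3, 8, 4)  (L[3][0] := 7)
[col 1] pivot 9
  R2 -= 2*R1 → (0, 0, 10, 11)  (L[2][1] := 2)
  R3 -= 9*R1 → (0, 0, 7, 5)  (L[3][1] := 9)
[col 2] pivot 10
  R3 -= 2*R2 → (0, 0, 0, 9)  (L[3][2] := 2)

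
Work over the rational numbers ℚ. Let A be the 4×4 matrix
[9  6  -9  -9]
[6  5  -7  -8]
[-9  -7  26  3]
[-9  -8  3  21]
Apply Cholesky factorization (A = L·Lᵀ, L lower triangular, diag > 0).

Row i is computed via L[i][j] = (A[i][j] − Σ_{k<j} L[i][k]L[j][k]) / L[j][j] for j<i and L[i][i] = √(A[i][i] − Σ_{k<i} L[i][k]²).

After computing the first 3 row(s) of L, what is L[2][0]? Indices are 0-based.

L[2][0] = -3

Step 1: L[0][0] = √(9) = 3.
  L[1][0] = (6) / L[0][0] = 2.
Step 2: L[1][1] = √(1) = 1.
  L[2][0] = (-9) / L[0][0] = -3.
  L[2][1] = (-1) / L[1][1] = -1.
Step 3: L[2][2] = √(16) = 4.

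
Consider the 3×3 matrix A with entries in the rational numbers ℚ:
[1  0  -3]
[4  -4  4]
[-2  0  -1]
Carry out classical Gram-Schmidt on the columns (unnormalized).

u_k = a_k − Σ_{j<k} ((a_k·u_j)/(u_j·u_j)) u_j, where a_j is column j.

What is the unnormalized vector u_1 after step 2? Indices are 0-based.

u_1 = (16/21, -20/21, -32/21)

Step 1: u_0 = a_0 = (1, 4, -2).
Step 2: u_1 = a_1 − (-16/21)·u_0 = (16/21, -20/21, -32/21).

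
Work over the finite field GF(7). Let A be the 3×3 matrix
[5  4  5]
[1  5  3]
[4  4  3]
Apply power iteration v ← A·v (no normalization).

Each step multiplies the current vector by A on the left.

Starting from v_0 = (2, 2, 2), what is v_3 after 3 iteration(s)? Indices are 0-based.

v_3 = (5, 4, 2)

v_0 = (2, 2, 2).
v_1 = A·v_0 = (0, 4, 1).
v_2 = A·v_1 = (0, 2, 5).
v_3 = A·v_2 = (5, 4, 2).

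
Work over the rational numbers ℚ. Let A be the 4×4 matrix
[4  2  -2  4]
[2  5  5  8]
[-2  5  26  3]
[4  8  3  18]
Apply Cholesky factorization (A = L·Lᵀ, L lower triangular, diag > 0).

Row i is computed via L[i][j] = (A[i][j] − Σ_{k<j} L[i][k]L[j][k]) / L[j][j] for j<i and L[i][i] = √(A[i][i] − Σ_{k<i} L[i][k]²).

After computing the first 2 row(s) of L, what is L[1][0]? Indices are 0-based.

Step 1: L[0][0] = √(4) = 2.
  L[1][0] = (2) / L[0][0] = 1.
Step 2: L[1][1] = √(4) = 2.

L[1][0] = 1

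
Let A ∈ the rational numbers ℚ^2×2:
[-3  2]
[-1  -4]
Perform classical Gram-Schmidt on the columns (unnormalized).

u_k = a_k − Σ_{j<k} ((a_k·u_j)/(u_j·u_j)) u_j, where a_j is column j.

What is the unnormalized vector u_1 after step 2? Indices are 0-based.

Step 1: u_0 = a_0 = (-3, -1).
Step 2: u_1 = a_1 − (-1/5)·u_0 = (7/5, -21/5).

u_1 = (7/5, -21/5)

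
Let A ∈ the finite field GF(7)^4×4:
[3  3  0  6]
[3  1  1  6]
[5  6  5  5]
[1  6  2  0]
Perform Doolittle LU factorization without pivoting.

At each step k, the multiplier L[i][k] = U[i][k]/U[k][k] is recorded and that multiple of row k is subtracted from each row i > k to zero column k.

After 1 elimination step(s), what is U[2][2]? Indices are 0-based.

[col 0] pivot 3
  R1 -= 1*R0 → (0, 5, 1, 0)  (L[1][0] := 1)
  R2 -= 4*R0 → (0, 1, 5, 2)  (L[2][0] := 4)
  R3 -= 5*R0 → (0, 5, 2, 5)  (L[3][0] := 5)

U[2][2] = 5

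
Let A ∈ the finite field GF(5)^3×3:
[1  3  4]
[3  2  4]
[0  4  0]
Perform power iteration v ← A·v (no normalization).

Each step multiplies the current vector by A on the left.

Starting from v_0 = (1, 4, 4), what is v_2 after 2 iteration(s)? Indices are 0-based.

v_0 = (1, 4, 4).
v_1 = A·v_0 = (4, 2, 1).
v_2 = A·v_1 = (4, 0, 3).

v_2 = (4, 0, 3)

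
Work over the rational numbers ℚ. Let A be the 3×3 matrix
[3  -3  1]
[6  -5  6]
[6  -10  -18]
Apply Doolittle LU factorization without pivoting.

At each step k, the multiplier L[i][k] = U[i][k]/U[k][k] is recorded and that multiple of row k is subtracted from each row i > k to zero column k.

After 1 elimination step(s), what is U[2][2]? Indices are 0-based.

U[2][2] = -20

Step 1: pivot at (0,0) is 3.
  row1 ← row1 − (2)·row0  ⇒  L[1][0]=2, U row1=(0, 1, 4)
  row2 ← row2 − (2)·row0  ⇒  L[2][0]=2, U row2=(0, -4, -20)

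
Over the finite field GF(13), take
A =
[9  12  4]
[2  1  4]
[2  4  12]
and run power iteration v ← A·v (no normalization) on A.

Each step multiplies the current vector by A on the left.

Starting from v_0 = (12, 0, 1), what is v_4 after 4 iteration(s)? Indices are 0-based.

v_0 = (12, 0, 1).
v_1 = A·v_0 = (8, 2, 10).
v_2 = A·v_1 = (6, 6, 1).
v_3 = A·v_2 = (0, 9, 9).
v_4 = A·v_3 = (1, 6, 1).

v_4 = (1, 6, 1)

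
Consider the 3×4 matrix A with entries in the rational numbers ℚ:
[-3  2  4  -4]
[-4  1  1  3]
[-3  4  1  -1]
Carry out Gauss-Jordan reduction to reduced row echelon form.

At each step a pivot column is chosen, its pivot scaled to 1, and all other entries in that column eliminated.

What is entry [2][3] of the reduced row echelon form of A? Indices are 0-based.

M[2][3] = -65/41

[1] R0 /= -3  ⇒  (1, -2/3, -4/3, 4/3)
     R1 -= -4·R0  ⇒  (0, -5/3, -13/3, 25/3)
     R2 -= -3·R0  ⇒  (0, 2, -3, 3)
[2] R1 /= -5/3  ⇒  (0, 1, 13/5, -5)
     R0 -= -2/3·R1  ⇒  (1, 0, 2/5, -2)
     R2 -= 2·R1  ⇒  (0, 0, -41/5, 13)
[3] R2 /= -41/5  ⇒  (0, 0, 1, -65/41)
     R0 -= 2/5·R2  ⇒  (1, 0, 0, -56/41)
     R1 -= 13/5·R2  ⇒  (0, 1, 0, -36/41)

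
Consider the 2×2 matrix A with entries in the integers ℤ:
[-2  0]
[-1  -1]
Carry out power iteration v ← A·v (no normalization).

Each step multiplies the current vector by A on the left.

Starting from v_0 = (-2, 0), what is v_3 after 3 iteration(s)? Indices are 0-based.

v_0 = (-2, 0).
v_1 = A·v_0 = (4, 2).
v_2 = A·v_1 = (-8, -6).
v_3 = A·v_2 = (16, 14).

v_3 = (16, 14)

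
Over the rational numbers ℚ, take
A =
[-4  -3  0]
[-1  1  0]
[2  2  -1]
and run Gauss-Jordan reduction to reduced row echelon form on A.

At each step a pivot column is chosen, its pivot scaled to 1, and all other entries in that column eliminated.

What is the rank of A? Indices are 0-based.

rank = 3

[1] R0 /= -4  ⇒  (1, 3/4, 0)
     R1 -= -1·R0  ⇒  (0, 7/4, 0)
     R2 -= 2·R0  ⇒  (0, 1/2, -1)
[2] R1 /= 7/4  ⇒  (0, 1, 0)
     R0 -= 3/4·R1  ⇒  (1, 0, 0)
     R2 -= 1/2·R1  ⇒  (0, 0, -1)
[3] R2 /= -1  ⇒  (0, 0, 1)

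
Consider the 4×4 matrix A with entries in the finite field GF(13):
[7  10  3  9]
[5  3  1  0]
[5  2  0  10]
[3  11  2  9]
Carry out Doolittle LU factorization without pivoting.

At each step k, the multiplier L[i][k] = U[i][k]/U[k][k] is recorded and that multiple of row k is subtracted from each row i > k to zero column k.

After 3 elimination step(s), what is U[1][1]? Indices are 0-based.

U[1][1] = 7

[col 0] pivot 7
  R1 -= 10*R0 → (0, 7, 10, 1)  (L[1][0] := 10)
  R2 -= 10*R0 → (0, 6, 9, 11)  (L[2][0] := 10)
  R3 -= 6*R0 → (0, 3, 10, 7)  (L[3][0] := 6)
[col 1] pivot 7
  R2 -= 12*R1 → (0, 0, 6, 12)  (L[2][1] := 12)
  R3 -= 6*R1 → (0, 0, 2, 1)  (L[3][1] := 6)
[col 2] pivot 6
  R3 -= 9*R2 → (0, 0, 0, 10)  (L[3][2] := 9)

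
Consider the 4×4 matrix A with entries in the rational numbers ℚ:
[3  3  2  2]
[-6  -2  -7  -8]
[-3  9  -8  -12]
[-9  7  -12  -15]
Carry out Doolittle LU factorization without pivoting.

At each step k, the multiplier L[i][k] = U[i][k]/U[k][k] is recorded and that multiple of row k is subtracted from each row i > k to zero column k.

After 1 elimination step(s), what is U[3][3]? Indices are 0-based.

Step 1: pivot at (0,0) is 3.
  row1 ← row1 − (-2)·row0  ⇒  L[1][0]=-2, U row1=(0, 4, -3, -4)
  row2 ← row2 − (-1)·row0  ⇒  L[2][0]=-1, U row2=(0, 12, -6, -10)
  row3 ← row3 − (-3)·row0  ⇒  L[3][0]=-3, U row3=(0, 16, -6, -9)

U[3][3] = -9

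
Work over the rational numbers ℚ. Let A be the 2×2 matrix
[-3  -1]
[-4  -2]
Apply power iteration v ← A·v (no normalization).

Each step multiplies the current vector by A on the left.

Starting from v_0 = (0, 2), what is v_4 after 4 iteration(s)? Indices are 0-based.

v_4 = (210, 328)

v_0 = (0, 2).
v_1 = A·v_0 = (-2, -4).
v_2 = A·v_1 = (10, 16).
v_3 = A·v_2 = (-46, -72).
v_4 = A·v_3 = (210, 328).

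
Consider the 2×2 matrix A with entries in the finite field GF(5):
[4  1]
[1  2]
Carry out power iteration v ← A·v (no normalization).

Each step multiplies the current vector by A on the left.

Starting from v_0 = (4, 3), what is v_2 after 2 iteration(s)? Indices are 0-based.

v_2 = (1, 4)

v_0 = (4, 3).
v_1 = A·v_0 = (4, 0).
v_2 = A·v_1 = (1, 4).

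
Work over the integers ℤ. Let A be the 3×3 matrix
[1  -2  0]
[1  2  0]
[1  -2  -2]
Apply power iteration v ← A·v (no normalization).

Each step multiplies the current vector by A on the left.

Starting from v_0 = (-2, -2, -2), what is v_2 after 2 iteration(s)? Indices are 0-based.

v_0 = (-2, -2, -2).
v_1 = A·v_0 = (2, -6, 6).
v_2 = A·v_1 = (14, -10, 2).

v_2 = (14, -10, 2)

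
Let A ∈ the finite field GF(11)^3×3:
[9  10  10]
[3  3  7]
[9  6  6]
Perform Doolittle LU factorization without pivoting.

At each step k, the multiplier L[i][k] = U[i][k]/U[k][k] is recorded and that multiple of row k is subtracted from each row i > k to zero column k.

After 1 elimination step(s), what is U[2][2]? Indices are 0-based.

[col 0] pivot 9
  R1 -= 4*R0 → (0, 7, 0)  (L[1][0] := 4)
  R2 -= 1*R0 → (0, 7, 7)  (L[2][0] := 1)

U[2][2] = 7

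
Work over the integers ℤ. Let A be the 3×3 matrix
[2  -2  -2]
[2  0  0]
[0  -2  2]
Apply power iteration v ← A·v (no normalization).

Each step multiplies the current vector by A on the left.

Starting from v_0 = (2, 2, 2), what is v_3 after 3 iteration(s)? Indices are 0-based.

v_3 = (0, -32, 0)

v_0 = (2, 2, 2).
v_1 = A·v_0 = (-4, 4, 0).
v_2 = A·v_1 = (-16, -8, -8).
v_3 = A·v_2 = (0, -32, 0).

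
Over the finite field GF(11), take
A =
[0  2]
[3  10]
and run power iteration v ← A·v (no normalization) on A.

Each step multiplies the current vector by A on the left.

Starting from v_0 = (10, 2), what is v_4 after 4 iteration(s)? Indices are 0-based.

v_0 = (10, 2).
v_1 = A·v_0 = (4, 6).
v_2 = A·v_1 = (1, 6).
v_3 = A·v_2 = (1, 8).
v_4 = A·v_3 = (5, 6).

v_4 = (5, 6)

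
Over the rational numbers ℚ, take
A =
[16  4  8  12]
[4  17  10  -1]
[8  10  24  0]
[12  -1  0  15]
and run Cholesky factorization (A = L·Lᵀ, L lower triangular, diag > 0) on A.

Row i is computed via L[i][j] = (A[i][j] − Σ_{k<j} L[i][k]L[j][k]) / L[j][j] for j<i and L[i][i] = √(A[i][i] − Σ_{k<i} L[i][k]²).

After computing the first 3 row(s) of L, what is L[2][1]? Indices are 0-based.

Step 1: L[0][0] = √(16) = 4.
  L[1][0] = (4) / L[0][0] = 1.
Step 2: L[1][1] = √(16) = 4.
  L[2][0] = (8) / L[0][0] = 2.
  L[2][1] = (8) / L[1][1] = 2.
Step 3: L[2][2] = √(16) = 4.

L[2][1] = 2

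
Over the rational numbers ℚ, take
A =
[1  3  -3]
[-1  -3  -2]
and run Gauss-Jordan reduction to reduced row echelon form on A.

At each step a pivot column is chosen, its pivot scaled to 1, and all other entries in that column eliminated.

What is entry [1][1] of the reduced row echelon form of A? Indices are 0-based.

pivot(0,0)=1: scale R0 → (1, 3, -3)
  clear (1,0): R1 −= (-1)R0 → (0, 0, -5)
col 1: no nonzero at/below row 1; advance.
pivot(1,2)=-5: scale R1 → (0, 0, 1)
  clear (0,2): R0 −= (-3)R1 → (1, 3, 0)

M[1][1] = 0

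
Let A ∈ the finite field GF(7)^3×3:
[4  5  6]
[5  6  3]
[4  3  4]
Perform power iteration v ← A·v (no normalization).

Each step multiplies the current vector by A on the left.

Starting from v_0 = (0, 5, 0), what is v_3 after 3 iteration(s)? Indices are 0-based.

v_3 = (4, 0, 1)

v_0 = (0, 5, 0).
v_1 = A·v_0 = (4, 2, 1).
v_2 = A·v_1 = (4, 0, 5).
v_3 = A·v_2 = (4, 0, 1).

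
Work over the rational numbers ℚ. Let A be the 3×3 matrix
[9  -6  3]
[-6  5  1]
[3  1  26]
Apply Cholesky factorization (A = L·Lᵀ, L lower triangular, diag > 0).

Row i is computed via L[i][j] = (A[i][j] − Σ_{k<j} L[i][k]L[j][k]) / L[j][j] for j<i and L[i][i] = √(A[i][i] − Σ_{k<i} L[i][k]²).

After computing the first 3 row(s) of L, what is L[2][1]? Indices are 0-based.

Step 1: L[0][0] = √(9) = 3.
  L[1][0] = (-6) / L[0][0] = -2.
Step 2: L[1][1] = √(1) = 1.
  L[2][0] = (3) / L[0][0] = 1.
  L[2][1] = (3) / L[1][1] = 3.
Step 3: L[2][2] = √(16) = 4.

L[2][1] = 3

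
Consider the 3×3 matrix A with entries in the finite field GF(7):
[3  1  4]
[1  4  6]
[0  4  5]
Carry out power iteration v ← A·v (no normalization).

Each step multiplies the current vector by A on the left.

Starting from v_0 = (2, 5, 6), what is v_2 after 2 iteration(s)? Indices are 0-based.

v_0 = (2, 5, 6).
v_1 = A·v_0 = (0, 2, 1).
v_2 = A·v_1 = (6, 0, 6).

v_2 = (6, 0, 6)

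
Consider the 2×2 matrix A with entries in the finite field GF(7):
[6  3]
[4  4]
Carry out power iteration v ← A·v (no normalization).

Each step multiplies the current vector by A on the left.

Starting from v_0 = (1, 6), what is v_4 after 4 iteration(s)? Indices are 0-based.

v_4 = (6, 6)

v_0 = (1, 6).
v_1 = A·v_0 = (3, 0).
v_2 = A·v_1 = (4, 5).
v_3 = A·v_2 = (4, 1).
v_4 = A·v_3 = (6, 6).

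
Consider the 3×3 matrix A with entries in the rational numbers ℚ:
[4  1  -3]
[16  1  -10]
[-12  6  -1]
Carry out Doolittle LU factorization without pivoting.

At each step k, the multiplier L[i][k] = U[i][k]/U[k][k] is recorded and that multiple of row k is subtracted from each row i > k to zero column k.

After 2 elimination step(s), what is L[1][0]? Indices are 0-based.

[col 0] pivot 4
  R1 -= 4*R0 → (0, -3, 2)  (L[1][0] := 4)
  R2 -= -3*R0 → (0, 9, -10)  (L[2][0] := -3)
[col 1] pivot -3
  R2 -= -3*R1 → (0, 0, -4)  (L[2][1] := -3)

L[1][0] = 4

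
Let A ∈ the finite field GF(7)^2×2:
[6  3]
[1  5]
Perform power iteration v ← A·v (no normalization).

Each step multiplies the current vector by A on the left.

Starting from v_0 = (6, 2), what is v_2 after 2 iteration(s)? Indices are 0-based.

v_2 = (6, 3)

v_0 = (6, 2).
v_1 = A·v_0 = (0, 2).
v_2 = A·v_1 = (6, 3).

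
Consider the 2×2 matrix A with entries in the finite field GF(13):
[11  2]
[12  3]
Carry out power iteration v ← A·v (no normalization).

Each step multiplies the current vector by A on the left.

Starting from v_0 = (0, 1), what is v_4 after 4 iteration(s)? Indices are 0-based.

v_0 = (0, 1).
v_1 = A·v_0 = (2, 3).
v_2 = A·v_1 = (2, 7).
v_3 = A·v_2 = (10, 6).
v_4 = A·v_3 = (5, 8).

v_4 = (5, 8)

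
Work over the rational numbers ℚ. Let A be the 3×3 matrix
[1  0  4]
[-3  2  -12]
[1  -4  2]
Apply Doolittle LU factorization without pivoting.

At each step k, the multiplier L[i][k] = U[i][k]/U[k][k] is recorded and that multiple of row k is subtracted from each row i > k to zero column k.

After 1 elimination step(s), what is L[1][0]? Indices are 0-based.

k=0: U[0][0]=1
  eliminate (1,0): mult=-3, new row 1: (0, 2, 0); set L[1][0]=-3
  eliminate (2,0): mult=1, new row 2: (0, -4, -2); set L[2][0]=1

L[1][0] = -3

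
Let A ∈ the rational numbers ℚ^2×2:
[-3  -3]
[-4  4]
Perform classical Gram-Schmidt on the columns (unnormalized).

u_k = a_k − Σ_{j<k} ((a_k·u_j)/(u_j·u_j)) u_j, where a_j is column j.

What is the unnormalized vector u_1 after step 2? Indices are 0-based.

Step 1: u_0 = a_0 = (-3, -4).
Step 2: u_1 = a_1 − (-7/25)·u_0 = (-96/25, 72/25).

u_1 = (-96/25, 72/25)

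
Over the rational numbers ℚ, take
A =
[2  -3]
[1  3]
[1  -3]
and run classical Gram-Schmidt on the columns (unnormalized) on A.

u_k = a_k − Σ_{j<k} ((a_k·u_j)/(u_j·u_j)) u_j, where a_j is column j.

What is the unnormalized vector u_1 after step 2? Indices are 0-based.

Step 1: u_0 = a_0 = (2, 1, 1).
Step 2: u_1 = a_1 − (-1)·u_0 = (-1, 4, -2).

u_1 = (-1, 4, -2)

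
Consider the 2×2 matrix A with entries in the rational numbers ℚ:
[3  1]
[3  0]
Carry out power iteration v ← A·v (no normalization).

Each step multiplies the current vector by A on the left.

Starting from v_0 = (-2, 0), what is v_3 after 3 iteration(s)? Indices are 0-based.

v_3 = (-90, -72)

v_0 = (-2, 0).
v_1 = A·v_0 = (-6, -6).
v_2 = A·v_1 = (-24, -18).
v_3 = A·v_2 = (-90, -72).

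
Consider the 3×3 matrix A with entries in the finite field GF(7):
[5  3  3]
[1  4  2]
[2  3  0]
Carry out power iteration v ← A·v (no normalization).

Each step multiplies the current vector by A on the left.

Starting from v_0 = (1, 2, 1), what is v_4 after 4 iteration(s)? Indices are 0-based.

v_0 = (1, 2, 1).
v_1 = A·v_0 = (0, 4, 1).
v_2 = A·v_1 = (1, 4, 5).
v_3 = A·v_2 = (4, 6, 0).
v_4 = A·v_3 = (3, 0, 5).

v_4 = (3, 0, 5)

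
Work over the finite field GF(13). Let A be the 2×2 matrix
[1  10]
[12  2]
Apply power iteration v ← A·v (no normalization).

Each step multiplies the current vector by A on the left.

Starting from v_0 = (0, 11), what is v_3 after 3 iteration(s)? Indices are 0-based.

v_3 = (8, 6)

v_0 = (0, 11).
v_1 = A·v_0 = (6, 9).
v_2 = A·v_1 = (5, 12).
v_3 = A·v_2 = (8, 6).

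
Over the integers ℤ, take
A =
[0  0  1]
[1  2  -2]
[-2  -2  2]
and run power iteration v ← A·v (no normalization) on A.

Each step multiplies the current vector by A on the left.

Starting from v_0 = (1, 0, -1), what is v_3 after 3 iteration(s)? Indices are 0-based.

v_3 = (-12, 46, -42)

v_0 = (1, 0, -1).
v_1 = A·v_0 = (-1, 3, -4).
v_2 = A·v_1 = (-4, 13, -12).
v_3 = A·v_2 = (-12, 46, -42).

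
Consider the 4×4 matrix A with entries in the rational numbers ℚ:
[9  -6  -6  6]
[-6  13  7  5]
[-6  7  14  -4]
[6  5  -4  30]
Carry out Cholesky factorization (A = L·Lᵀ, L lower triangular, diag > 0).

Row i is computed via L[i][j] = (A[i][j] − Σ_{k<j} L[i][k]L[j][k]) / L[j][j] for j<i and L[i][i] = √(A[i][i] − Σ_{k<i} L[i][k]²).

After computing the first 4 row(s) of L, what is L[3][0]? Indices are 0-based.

Step 1: L[0][0] = √(9) = 3.
  L[1][0] = (-6) / L[0][0] = -2.
Step 2: L[1][1] = √(9) = 3.
  L[2][0] = (-6) / L[0][0] = -2.
  L[2][1] = (3) / L[1][1] = 1.
Step 3: L[2][2] = √(9) = 3.
  L[3][0] = (6) / L[0][0] = 2.
  L[3][1] = (9) / L[1][1] = 3.
  L[3][2] = (-3) / L[2][2] = -1.
Step 4: L[3][3] = √(16) = 4.

L[3][0] = 2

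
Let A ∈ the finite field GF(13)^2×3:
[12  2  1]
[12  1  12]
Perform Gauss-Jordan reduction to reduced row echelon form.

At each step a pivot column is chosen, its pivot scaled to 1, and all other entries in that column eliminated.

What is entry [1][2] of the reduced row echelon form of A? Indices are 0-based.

M[1][2] = 2

step 1: normalize row 0 (÷12) = (1, 11, 12)
  row 1: subtract 12×row0 = (0, 12, 11)
step 2: normalize row 1 (÷12) = (0, 1, 2)
  row 0: subtract 11×row1 = (1, 0, 3)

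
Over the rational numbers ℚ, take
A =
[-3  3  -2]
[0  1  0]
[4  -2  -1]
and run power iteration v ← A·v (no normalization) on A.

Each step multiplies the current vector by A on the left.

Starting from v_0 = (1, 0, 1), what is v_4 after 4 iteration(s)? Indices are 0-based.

v_0 = (1, 0, 1).
v_1 = A·v_0 = (-5, 0, 3).
v_2 = A·v_1 = (9, 0, -23).
v_3 = A·v_2 = (19, 0, 59).
v_4 = A·v_3 = (-175, 0, 17).

v_4 = (-175, 0, 17)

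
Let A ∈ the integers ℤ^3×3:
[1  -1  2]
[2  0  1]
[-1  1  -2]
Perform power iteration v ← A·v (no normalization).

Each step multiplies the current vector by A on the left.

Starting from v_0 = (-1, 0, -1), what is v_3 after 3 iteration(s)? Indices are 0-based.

v_0 = (-1, 0, -1).
v_1 = A·v_0 = (-3, -3, 3).
v_2 = A·v_1 = (6, -3, -6).
v_3 = A·v_2 = (-3, 6, 3).

v_3 = (-3, 6, 3)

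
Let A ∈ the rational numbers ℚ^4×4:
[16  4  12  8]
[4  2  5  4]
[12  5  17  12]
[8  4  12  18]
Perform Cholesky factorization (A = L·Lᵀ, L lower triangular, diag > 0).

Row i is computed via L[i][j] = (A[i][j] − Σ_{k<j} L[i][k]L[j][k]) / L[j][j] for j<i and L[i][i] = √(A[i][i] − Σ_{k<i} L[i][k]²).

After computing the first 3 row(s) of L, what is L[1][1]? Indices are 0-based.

Step 1: L[0][0] = √(16) = 4.
  L[1][0] = (4) / L[0][0] = 1.
Step 2: L[1][1] = √(1) = 1.
  L[2][0] = (12) / L[0][0] = 3.
  L[2][1] = (2) / L[1][1] = 2.
Step 3: L[2][2] = √(4) = 2.

L[1][1] = 1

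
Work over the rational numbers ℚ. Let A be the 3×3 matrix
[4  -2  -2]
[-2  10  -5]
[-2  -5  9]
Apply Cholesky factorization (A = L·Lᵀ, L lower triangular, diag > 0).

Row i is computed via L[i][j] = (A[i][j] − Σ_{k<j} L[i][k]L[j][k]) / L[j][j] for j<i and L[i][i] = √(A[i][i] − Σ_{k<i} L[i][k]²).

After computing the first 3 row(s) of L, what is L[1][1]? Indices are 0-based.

Step 1: L[0][0] = √(4) = 2.
  L[1][0] = (-2) / L[0][0] = -1.
Step 2: L[1][1] = √(9) = 3.
  L[2][0] = (-2) / L[0][0] = -1.
  L[2][1] = (-6) / L[1][1] = -2.
Step 3: L[2][2] = √(4) = 2.

L[1][1] = 3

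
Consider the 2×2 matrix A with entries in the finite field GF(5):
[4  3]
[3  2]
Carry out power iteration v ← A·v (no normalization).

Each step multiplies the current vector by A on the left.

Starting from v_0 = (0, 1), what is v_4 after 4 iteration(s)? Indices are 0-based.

v_4 = (4, 3)

v_0 = (0, 1).
v_1 = A·v_0 = (3, 2).
v_2 = A·v_1 = (3, 3).
v_3 = A·v_2 = (1, 0).
v_4 = A·v_3 = (4, 3).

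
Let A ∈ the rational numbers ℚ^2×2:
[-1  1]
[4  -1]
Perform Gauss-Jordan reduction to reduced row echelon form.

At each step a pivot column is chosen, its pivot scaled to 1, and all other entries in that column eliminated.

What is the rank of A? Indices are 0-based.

step 1: normalize row 0 (÷-1) = (1, -1)
  row 1: subtract 4×row0 = (0, 3)
step 2: normalize row 1 (÷3) = (0, 1)
  row 0: subtract -1×row1 = (1, 0)

rank = 2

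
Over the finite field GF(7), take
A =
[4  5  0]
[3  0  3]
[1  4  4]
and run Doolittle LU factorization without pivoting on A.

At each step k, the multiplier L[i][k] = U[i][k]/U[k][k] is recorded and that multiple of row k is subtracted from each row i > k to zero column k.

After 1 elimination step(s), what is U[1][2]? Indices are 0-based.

Step 1: pivot at (0,0) is 4.
  row1 ← row1 − (6)·row0  ⇒  L[1][0]=6, U row1=(0, 5, 3)
  row2 ← row2 − (2)·row0  ⇒  L[2][0]=2, U row2=(0, 1, 4)

U[1][2] = 3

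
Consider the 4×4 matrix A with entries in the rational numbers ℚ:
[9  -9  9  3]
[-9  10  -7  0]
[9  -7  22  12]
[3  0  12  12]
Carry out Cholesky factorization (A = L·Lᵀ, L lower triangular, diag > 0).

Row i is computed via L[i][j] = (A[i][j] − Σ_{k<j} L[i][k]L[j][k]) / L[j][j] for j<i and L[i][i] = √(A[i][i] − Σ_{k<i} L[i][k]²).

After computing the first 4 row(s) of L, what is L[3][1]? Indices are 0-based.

L[3][1] = 3

Step 1: L[0][0] = √(9) = 3.
  L[1][0] = (-9) / L[0][0] = -3.
Step 2: L[1][1] = √(1) = 1.
  L[2][0] = (9) / L[0][0] = 3.
  L[2][1] = (2) / L[1][1] = 2.
Step 3: L[2][2] = √(9) = 3.
  L[3][0] = (3) / L[0][0] = 1.
  L[3][1] = (3) / L[1][1] = 3.
  L[3][2] = (3) / L[2][2] = 1.
Step 4: L[3][3] = √(1) = 1.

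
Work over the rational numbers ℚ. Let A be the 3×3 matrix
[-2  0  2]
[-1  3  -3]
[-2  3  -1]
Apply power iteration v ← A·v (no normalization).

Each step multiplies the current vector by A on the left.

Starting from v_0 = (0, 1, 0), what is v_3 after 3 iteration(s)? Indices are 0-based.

v_0 = (0, 1, 0).
v_1 = A·v_0 = (0, 3, 3).
v_2 = A·v_1 = (6, 0, 6).
v_3 = A·v_2 = (0, -24, -18).

v_3 = (0, -24, -18)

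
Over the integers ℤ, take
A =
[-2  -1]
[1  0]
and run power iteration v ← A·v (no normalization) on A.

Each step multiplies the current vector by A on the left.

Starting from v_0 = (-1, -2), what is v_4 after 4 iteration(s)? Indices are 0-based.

v_4 = (-13, 10)

v_0 = (-1, -2).
v_1 = A·v_0 = (4, -1).
v_2 = A·v_1 = (-7, 4).
v_3 = A·v_2 = (10, -7).
v_4 = A·v_3 = (-13, 10).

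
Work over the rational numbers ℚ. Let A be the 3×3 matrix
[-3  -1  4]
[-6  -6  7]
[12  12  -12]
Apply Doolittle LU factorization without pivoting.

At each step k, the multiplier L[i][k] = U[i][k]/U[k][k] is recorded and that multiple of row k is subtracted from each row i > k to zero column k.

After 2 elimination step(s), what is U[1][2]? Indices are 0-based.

[col 0] pivot -3
  R1 -= 2*R0 → (0, -4, -1)  (L[1][0] := 2)
  R2 -= -4*R0 → (0, 8, 4)  (L[2][0] := -4)
[col 1] pivot -4
  R2 -= -2*R1 → (0, 0, 2)  (L[2][1] := -2)

U[1][2] = -1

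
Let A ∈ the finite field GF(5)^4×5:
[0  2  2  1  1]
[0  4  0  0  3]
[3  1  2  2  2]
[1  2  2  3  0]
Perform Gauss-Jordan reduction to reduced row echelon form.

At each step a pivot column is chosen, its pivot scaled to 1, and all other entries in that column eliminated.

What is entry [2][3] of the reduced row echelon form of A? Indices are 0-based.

M[2][3] = 3

[1] R0 <-> R2
[1] R0 /= 3  ⇒  (1, 2, 4, 4, 4)
     R3 -= 1·R0  ⇒  (0, 0, 3, 4, 1)
[2] R1 /= 4  ⇒  (0, 1, 0, 0, 2)
     R0 -= 2·R1  ⇒  (1, 0, 4, 4, 0)
     R2 -= 2·R1  ⇒  (0, 0, 2, 1, 2)
[3] R2 /= 2  ⇒  (0, 0, 1, 3, 1)
     R0 -= 4·R2  ⇒  (1, 0, 0, 2, 1)
     R3 -= 3·R2  ⇒  (0, 0, 0, 0, 3)
column 3 empty below row 3
[4] R3 /= 3  ⇒  (0, 0, 0, 0, 1)
     R0 -= 1·R3  ⇒  (1, 0, 0, 2, 0)
     R1 -= 2·R3  ⇒  (0, 1, 0, 0, 0)
     R2 -= 1·R3  ⇒  (0, 0, 1, 3, 0)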